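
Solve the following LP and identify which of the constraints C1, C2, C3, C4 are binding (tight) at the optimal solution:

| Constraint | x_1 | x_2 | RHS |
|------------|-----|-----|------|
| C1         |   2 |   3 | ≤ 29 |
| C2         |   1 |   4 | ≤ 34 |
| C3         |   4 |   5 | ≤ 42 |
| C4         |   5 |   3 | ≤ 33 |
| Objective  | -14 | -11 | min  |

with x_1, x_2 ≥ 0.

At x_1 = 3, x_2 = 6, compute slack b - a·x for each constraint:
  C1: 29 − 24 = 5  (slack)
  C2: 34 − 27 = 7  (slack)
  C3: 42 − 42 = 0  (binding)
  C4: 33 − 33 = 0  (binding)

Optimal: x_1 = 3, x_2 = 6
Binding: C3, C4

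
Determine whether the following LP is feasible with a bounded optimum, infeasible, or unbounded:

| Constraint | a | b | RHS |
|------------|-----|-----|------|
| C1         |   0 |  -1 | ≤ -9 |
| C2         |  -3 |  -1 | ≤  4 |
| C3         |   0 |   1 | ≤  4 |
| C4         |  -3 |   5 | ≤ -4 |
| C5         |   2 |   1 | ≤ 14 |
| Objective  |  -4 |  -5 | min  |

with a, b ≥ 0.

Infeasible (no feasible solution exists)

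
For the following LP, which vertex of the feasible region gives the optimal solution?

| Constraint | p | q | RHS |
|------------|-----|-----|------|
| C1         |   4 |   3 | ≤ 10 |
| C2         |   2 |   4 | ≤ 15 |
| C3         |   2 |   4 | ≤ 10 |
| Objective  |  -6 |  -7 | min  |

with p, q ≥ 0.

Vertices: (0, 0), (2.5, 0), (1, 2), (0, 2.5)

Evaluate the objective at each vertex of the feasible region:
  z(0, 0) = 0
  z(2.5, 0) = -15
  z(1, 2) = -20  ←
  z(0, 2.5) = -17.5
The minimum is at p = 1, q = 2.

(1, 2)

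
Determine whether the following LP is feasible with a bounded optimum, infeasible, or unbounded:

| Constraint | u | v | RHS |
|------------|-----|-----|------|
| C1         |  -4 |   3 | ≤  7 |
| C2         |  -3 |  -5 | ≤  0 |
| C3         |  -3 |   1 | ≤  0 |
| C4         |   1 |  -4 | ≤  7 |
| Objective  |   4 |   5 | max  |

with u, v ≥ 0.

Unbounded (objective can increase without bound)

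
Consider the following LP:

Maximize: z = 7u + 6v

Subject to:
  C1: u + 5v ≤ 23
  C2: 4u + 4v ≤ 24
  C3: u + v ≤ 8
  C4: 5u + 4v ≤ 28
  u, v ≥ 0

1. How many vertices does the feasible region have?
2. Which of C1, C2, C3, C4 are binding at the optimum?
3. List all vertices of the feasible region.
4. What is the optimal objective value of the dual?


1. 5
2. C2, C4
3. (0, 0), (5.6, 0), (4, 2), (1.75, 4.25), (0, 4.6)
4. 40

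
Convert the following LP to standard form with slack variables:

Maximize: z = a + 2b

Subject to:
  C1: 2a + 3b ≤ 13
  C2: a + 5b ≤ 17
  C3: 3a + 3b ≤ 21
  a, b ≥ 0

max z = a + 2b

s.t.
  2a + 3b + s1 = 13
  a + 5b + s2 = 17
  3a + 3b + s3 = 21
  a, b, s1, s2, s3 ≥ 0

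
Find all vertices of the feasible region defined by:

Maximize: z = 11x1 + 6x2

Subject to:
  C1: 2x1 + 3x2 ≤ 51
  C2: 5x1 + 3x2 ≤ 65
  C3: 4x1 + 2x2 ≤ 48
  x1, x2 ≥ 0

(0, 0), (12, 0), (7, 10), (4.667, 13.89), (0, 17)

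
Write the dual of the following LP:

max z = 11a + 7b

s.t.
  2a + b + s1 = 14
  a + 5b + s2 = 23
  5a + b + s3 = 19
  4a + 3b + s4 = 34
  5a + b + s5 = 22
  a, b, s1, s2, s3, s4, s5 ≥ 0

Primal max cᵀx s.t. Ax ≤ b, x ≥ 0  →  Dual min bᵀy s.t. Aᵀy ≥ c, y ≥ 0.

Minimize: z = 14y1 + 23y2 + 19y3 + 34y4 + 22y5

Subject to:
  2y1 + y2 + 5y3 + 4y4 + 5y5 ≥ 11
  y1 + 5y2 + y3 + 3y4 + y5 ≥ 7
  y1, y2, y3, y4, y5 ≥ 0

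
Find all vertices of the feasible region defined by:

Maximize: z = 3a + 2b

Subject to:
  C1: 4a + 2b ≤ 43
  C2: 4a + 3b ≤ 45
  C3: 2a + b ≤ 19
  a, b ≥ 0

(0, 0), (9.5, 0), (6, 7), (0, 15)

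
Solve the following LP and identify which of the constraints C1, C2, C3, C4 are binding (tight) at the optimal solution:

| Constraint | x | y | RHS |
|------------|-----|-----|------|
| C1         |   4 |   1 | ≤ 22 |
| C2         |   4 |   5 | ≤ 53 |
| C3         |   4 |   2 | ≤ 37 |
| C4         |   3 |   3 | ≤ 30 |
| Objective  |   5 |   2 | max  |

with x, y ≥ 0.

At x = 4, y = 6, compute slack b - a·x for each constraint:
  C1: 22 − 22 = 0  (binding)
  C2: 53 − 46 = 7  (slack)
  C3: 37 − 28 = 9  (slack)
  C4: 30 − 30 = 0  (binding)

Optimal: x = 4, y = 6
Binding: C1, C4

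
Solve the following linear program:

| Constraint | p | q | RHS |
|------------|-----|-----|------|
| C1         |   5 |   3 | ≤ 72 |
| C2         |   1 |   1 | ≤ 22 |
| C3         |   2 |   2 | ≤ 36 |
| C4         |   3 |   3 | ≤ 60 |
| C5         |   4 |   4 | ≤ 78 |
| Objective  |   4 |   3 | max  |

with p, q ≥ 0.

Evaluate the objective at each vertex of the feasible region:
  z(0, 0) = 0
  z(14.4, 0) = 57.6
  z(9, 9) = 63  ←
  z(0, 18) = 54
The maximum is at p = 9, q = 9.

p = 9, q = 9, z = 63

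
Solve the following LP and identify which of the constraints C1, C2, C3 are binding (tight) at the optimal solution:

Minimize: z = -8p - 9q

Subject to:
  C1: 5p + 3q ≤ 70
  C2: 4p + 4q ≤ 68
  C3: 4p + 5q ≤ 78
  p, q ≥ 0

At p = 7, q = 10, compute slack b - a·x for each constraint:
  C1: 70 − 65 = 5  (slack)
  C2: 68 − 68 = 0  (binding)
  C3: 78 − 78 = 0  (binding)

Optimal: p = 7, q = 10
Binding: C2, C3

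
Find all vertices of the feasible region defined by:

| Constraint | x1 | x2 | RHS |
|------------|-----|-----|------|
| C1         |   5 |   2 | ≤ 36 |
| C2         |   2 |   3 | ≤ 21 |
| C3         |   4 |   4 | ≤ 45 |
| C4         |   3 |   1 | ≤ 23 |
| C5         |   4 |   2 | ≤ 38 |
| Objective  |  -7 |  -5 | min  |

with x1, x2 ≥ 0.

(0, 0), (7.2, 0), (6, 3), (0, 7)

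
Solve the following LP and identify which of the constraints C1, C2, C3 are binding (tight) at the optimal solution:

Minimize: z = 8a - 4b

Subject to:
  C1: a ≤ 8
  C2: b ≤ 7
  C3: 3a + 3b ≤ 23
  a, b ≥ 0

At a = 0, b = 7, compute slack b - a·x for each constraint:
  C1: 8 − 0 = 8  (slack)
  C2: 7 − 7 = 0  (binding)
  C3: 23 − 21 = 2  (slack)

Optimal: a = 0, b = 7
Binding: C2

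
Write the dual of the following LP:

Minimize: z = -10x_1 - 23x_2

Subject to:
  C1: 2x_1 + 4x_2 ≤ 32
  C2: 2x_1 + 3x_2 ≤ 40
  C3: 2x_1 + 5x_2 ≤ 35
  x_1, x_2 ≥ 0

Primal min cᵀx s.t. Ax ≤ b, x ≥ 0  →  Dual max −bᵀy s.t. Aᵀy ≥ −c, y ≥ 0.

Maximize: z = -32y1 - 40y2 - 35y3

Subject to:
  2y1 + 2y2 + 2y3 ≥ 10
  4y1 + 3y2 + 5y3 ≥ 23
  y1, y2, y3 ≥ 0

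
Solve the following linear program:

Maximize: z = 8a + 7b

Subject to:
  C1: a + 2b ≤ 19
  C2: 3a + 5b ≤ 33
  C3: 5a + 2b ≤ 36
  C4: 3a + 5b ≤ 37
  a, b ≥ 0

Evaluate the objective at each vertex of the feasible region:
  z(0, 0) = 0
  z(7.2, 0) = 57.6
  z(6, 3) = 69  ←
  z(0, 6.6) = 46.2
The maximum is at a = 6, b = 3.

a = 6, b = 3, z = 69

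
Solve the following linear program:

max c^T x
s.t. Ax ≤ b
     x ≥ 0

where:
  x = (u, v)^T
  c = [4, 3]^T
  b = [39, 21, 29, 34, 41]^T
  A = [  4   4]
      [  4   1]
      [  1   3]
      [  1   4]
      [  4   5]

Evaluate the objective at each vertex of the feasible region:
  z(0, 0) = 0
  z(5.25, 0) = 21
  z(4, 5) = 31  ←
  z(0, 8.2) = 24.6
The maximum is at u = 4, v = 5.

u = 4, v = 5, z = 31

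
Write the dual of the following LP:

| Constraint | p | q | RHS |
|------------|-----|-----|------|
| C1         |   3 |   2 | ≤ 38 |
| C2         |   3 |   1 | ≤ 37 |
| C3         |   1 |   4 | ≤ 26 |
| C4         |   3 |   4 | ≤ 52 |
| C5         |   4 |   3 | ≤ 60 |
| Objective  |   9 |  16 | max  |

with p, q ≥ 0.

Primal max cᵀx s.t. Ax ≤ b, x ≥ 0  →  Dual min bᵀy s.t. Aᵀy ≥ c, y ≥ 0.

Minimize: z = 38y1 + 37y2 + 26y3 + 52y4 + 60y5

Subject to:
  3y1 + 3y2 + y3 + 3y4 + 4y5 ≥ 9
  2y1 + y2 + 4y3 + 4y4 + 3y5 ≥ 16
  y1, y2, y3, y4, y5 ≥ 0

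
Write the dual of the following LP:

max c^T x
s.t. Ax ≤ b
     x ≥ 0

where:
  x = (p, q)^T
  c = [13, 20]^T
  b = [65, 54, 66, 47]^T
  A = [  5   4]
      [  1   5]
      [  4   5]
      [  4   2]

Primal max cᵀx s.t. Ax ≤ b, x ≥ 0  →  Dual min bᵀy s.t. Aᵀy ≥ c, y ≥ 0.

Minimize: z = 65y1 + 54y2 + 66y3 + 47y4

Subject to:
  5y1 + y2 + 4y3 + 4y4 ≥ 13
  4y1 + 5y2 + 5y3 + 2y4 ≥ 20
  y1, y2, y3, y4 ≥ 0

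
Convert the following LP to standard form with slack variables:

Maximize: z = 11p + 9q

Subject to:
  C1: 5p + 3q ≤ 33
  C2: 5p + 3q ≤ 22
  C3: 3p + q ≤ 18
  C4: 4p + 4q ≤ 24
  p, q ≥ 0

max z = 11p + 9q

s.t.
  5p + 3q + s1 = 33
  5p + 3q + s2 = 22
  3p + q + s3 = 18
  4p + 4q + s4 = 24
  p, q, s1, s2, s3, s4 ≥ 0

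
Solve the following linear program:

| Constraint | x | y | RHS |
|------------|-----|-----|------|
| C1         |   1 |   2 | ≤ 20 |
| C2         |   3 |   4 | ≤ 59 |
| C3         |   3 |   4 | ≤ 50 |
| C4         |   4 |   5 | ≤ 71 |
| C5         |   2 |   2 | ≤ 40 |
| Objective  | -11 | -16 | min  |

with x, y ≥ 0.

Evaluate the objective at each vertex of the feasible region:
  z(0, 0) = 0
  z(16.67, 0) = -183.3
  z(10, 5) = -190  ←
  z(0, 10) = -160
The minimum is at x = 10, y = 5.

x = 10, y = 5, z = -190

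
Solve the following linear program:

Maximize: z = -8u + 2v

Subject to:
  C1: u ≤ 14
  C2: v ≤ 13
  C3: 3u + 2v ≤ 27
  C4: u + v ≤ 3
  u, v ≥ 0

Evaluate the objective at each vertex of the feasible region:
  z(0, 0) = 0
  z(3, 0) = -24
  z(0, 3) = 6  ←
The maximum is at u = 0, v = 3.

u = 0, v = 3, z = 6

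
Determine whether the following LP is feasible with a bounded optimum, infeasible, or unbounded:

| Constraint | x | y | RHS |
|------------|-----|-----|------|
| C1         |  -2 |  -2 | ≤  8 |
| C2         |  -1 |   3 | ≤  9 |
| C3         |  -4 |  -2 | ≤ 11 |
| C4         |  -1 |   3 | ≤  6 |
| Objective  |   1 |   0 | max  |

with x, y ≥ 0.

Unbounded (objective can increase without bound)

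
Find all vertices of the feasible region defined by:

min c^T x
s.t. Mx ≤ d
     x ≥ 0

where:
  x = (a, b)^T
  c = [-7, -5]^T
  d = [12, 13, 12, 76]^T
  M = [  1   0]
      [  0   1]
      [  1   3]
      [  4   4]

(0, 0), (12, 0), (0, 4)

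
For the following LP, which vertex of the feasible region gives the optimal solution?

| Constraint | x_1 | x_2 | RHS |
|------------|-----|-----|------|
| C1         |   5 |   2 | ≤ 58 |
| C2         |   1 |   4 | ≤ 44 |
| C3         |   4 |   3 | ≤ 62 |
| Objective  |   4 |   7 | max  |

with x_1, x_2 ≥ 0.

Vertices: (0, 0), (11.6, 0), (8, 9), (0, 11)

Evaluate the objective at each vertex of the feasible region:
  z(0, 0) = 0
  z(11.6, 0) = 46.4
  z(8, 9) = 95  ←
  z(0, 11) = 77
The maximum is at x_1 = 8, x_2 = 9.

(8, 9)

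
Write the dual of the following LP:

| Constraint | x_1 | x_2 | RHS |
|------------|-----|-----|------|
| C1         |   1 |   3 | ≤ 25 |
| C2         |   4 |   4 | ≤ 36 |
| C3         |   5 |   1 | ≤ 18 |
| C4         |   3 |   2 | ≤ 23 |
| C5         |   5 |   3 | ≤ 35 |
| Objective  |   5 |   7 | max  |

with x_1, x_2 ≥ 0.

Primal max cᵀx s.t. Ax ≤ b, x ≥ 0  →  Dual min bᵀy s.t. Aᵀy ≥ c, y ≥ 0.

Minimize: z = 25y1 + 36y2 + 18y3 + 23y4 + 35y5

Subject to:
  y1 + 4y2 + 5y3 + 3y4 + 5y5 ≥ 5
  3y1 + 4y2 + y3 + 2y4 + 3y5 ≥ 7
  y1, y2, y3, y4, y5 ≥ 0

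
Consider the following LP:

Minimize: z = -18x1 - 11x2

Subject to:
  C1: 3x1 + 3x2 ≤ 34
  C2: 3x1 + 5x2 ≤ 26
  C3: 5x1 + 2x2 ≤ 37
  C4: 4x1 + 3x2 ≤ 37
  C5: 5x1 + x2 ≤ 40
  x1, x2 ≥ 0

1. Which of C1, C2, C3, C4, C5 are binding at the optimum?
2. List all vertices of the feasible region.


1. C2, C3
2. (0, 0), (7.4, 0), (7, 1), (0, 5.2)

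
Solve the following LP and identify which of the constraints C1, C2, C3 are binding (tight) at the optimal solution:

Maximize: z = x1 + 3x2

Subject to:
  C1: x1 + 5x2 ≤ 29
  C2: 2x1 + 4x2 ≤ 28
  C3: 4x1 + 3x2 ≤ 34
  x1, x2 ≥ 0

At x1 = 4, x2 = 5, compute slack b - a·x for each constraint:
  C1: 29 − 29 = 0  (binding)
  C2: 28 − 28 = 0  (binding)
  C3: 34 − 31 = 3  (slack)

Optimal: x1 = 4, x2 = 5
Binding: C1, C2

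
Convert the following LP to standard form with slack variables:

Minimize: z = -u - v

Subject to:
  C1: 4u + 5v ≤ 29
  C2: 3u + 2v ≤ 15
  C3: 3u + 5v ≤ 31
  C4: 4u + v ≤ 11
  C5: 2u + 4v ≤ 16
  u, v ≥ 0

min z = -u - v

s.t.
  4u + 5v + s1 = 29
  3u + 2v + s2 = 15
  3u + 5v + s3 = 31
  4u + v + s4 = 11
  2u + 4v + s5 = 16
  u, v, s1, s2, s3, s4, s5 ≥ 0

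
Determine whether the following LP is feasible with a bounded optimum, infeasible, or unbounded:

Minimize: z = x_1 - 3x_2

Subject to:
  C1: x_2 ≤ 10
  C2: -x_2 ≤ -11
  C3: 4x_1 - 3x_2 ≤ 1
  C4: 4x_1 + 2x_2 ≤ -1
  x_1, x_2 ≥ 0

Infeasible (no feasible solution exists)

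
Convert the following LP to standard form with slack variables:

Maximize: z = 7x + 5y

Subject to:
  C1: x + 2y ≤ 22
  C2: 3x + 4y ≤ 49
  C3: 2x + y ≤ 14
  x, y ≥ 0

max z = 7x + 5y

s.t.
  x + 2y + s1 = 22
  3x + 4y + s2 = 49
  2x + y + s3 = 14
  x, y, s1, s2, s3 ≥ 0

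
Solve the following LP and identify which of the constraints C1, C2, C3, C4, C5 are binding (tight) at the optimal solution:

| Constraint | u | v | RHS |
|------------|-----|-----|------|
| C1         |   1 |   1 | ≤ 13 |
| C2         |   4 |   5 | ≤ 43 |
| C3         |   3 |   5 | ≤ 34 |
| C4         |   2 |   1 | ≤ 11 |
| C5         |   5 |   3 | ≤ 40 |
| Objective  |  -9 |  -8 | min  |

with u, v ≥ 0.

At u = 3, v = 5, compute slack b - a·x for each constraint:
  C1: 13 − 8 = 5  (slack)
  C2: 43 − 37 = 6  (slack)
  C3: 34 − 34 = 0  (binding)
  C4: 11 − 11 = 0  (binding)
  C5: 40 − 30 = 10  (slack)

Optimal: u = 3, v = 5
Binding: C3, C4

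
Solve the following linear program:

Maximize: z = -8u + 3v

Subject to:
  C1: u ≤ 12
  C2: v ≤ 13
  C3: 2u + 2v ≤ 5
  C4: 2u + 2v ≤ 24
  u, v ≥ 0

Evaluate the objective at each vertex of the feasible region:
  z(0, 0) = 0
  z(2.5, 0) = -20
  z(0, 2.5) = 7.5  ←
The maximum is at u = 0, v = 2.5.

u = 0, v = 2.5, z = 7.5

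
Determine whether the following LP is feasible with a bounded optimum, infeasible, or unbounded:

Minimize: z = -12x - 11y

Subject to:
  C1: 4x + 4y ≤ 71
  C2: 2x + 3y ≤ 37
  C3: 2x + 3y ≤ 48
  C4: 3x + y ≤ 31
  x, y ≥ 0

Feasible with a bounded optimal solution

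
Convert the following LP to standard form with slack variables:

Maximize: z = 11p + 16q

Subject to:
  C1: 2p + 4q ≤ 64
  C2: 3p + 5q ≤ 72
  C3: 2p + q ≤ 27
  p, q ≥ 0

max z = 11p + 16q

s.t.
  2p + 4q + s1 = 64
  3p + 5q + s2 = 72
  2p + q + s3 = 27
  p, q, s1, s2, s3 ≥ 0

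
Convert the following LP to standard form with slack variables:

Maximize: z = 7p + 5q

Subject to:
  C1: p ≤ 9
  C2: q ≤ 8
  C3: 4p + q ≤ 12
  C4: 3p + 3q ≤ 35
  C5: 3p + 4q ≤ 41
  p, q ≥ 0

max z = 7p + 5q

s.t.
  p + s1 = 9
  q + s2 = 8
  4p + q + s3 = 12
  3p + 3q + s4 = 35
  3p + 4q + s5 = 41
  p, q, s1, s2, s3, s4, s5 ≥ 0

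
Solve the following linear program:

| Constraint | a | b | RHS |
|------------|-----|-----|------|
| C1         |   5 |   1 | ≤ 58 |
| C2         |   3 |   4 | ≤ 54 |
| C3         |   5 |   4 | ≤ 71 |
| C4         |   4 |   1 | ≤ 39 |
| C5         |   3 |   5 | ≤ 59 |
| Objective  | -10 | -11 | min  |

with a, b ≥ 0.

Evaluate the objective at each vertex of the feasible region:
  z(0, 0) = 0
  z(9.75, 0) = -97.5
  z(8, 7) = -157  ←
  z(0, 11.8) = -129.8
The minimum is at a = 8, b = 7.

a = 8, b = 7, z = -157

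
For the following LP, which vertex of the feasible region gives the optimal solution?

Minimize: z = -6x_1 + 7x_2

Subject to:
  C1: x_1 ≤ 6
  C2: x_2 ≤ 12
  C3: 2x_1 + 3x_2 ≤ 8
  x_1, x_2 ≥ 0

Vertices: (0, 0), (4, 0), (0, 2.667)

Evaluate the objective at each vertex of the feasible region:
  z(0, 0) = 0
  z(4, 0) = -24  ←
  z(0, 2.667) = 18.67
The minimum is at x_1 = 4, x_2 = 0.

(4, 0)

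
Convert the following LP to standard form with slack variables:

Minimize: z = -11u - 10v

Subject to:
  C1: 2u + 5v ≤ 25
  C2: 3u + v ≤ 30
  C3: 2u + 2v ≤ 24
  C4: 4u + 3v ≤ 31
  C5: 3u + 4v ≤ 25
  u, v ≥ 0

min z = -11u - 10v

s.t.
  2u + 5v + s1 = 25
  3u + v + s2 = 30
  2u + 2v + s3 = 24
  4u + 3v + s4 = 31
  3u + 4v + s5 = 25
  u, v, s1, s2, s3, s4, s5 ≥ 0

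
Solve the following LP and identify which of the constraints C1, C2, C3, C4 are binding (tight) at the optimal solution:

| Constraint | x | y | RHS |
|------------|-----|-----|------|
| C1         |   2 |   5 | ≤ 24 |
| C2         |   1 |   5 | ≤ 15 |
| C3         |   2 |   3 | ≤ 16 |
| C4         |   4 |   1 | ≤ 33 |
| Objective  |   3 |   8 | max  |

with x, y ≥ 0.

At x = 5, y = 2, compute slack b - a·x for each constraint:
  C1: 24 − 20 = 4  (slack)
  C2: 15 − 15 = 0  (binding)
  C3: 16 − 16 = 0  (binding)
  C4: 33 − 22 = 11  (slack)

Optimal: x = 5, y = 2
Binding: C2, C3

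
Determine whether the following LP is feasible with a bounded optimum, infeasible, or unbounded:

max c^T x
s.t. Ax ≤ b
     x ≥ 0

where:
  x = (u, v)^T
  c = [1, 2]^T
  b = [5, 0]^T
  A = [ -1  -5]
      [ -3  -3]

Unbounded (objective can increase without bound)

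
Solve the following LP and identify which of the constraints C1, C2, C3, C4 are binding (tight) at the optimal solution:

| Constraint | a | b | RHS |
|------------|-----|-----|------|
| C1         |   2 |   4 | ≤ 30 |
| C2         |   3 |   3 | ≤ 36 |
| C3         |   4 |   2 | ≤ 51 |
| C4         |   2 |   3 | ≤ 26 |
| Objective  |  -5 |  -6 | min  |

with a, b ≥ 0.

At a = 10, b = 2, compute slack b - a·x for each constraint:
  C1: 30 − 28 = 2  (slack)
  C2: 36 − 36 = 0  (binding)
  C3: 51 − 44 = 7  (slack)
  C4: 26 − 26 = 0  (binding)

Optimal: a = 10, b = 2
Binding: C2, C4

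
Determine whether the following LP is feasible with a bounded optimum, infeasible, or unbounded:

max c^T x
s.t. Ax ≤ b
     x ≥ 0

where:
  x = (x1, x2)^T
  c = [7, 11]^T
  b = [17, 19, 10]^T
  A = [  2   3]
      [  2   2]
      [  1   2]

Feasible with a bounded optimal solution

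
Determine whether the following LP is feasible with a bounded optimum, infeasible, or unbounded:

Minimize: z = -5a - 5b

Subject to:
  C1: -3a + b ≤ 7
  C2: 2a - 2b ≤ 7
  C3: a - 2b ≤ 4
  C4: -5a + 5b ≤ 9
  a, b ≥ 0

Unbounded (objective can decrease without bound)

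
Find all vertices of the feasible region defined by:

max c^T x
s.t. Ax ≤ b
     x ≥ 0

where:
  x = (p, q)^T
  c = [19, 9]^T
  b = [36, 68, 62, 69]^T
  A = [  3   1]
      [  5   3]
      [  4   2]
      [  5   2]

(0, 0), (12, 0), (10, 6), (0, 22.67)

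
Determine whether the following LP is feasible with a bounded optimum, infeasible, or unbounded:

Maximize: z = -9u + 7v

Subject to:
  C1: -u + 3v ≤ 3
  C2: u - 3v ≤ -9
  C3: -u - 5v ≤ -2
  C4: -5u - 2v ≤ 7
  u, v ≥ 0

Infeasible (no feasible solution exists)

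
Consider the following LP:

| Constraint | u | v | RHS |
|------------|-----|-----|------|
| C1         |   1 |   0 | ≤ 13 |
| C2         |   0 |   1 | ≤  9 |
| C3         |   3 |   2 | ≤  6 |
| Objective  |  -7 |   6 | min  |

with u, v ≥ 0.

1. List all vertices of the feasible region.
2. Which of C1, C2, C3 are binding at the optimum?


1. (0, 0), (2, 0), (0, 3)
2. C3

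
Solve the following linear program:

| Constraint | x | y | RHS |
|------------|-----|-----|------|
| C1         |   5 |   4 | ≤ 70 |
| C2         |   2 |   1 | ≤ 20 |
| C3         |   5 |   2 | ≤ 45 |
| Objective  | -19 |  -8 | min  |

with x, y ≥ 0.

Evaluate the objective at each vertex of the feasible region:
  z(0, 0) = 0
  z(9, 0) = -171
  z(5, 10) = -175  ←
  z(3.333, 13.33) = -170
  z(0, 17.5) = -140
The minimum is at x = 5, y = 10.

x = 5, y = 10, z = -175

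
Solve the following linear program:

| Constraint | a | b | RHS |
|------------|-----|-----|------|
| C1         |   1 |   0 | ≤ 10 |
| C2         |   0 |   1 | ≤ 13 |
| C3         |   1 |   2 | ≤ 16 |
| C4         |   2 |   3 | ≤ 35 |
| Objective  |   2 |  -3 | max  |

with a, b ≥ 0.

Evaluate the objective at each vertex of the feasible region:
  z(0, 0) = 0
  z(10, 0) = 20  ←
  z(10, 3) = 11
  z(0, 8) = -24
The maximum is at a = 10, b = 0.

a = 10, b = 0, z = 20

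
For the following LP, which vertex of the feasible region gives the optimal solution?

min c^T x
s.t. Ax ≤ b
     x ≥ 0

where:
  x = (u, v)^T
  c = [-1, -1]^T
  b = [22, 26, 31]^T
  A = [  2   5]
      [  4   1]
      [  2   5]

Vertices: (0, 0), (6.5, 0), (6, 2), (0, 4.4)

Evaluate the objective at each vertex of the feasible region:
  z(0, 0) = 0
  z(6.5, 0) = -6.5
  z(6, 2) = -8  ←
  z(0, 4.4) = -4.4
The minimum is at u = 6, v = 2.

(6, 2)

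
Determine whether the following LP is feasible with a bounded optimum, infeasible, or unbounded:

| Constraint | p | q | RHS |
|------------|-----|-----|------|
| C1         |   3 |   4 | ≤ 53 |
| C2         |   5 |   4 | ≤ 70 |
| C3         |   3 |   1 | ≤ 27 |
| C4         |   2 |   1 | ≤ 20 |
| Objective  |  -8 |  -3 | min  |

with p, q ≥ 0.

Feasible with a bounded optimal solution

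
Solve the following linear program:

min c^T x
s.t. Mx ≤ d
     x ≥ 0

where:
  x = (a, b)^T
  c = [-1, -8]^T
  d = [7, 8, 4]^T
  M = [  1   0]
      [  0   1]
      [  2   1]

Evaluate the objective at each vertex of the feasible region:
  z(0, 0) = 0
  z(2, 0) = -2
  z(0, 4) = -32  ←
The minimum is at a = 0, b = 4.

a = 0, b = 4, z = -32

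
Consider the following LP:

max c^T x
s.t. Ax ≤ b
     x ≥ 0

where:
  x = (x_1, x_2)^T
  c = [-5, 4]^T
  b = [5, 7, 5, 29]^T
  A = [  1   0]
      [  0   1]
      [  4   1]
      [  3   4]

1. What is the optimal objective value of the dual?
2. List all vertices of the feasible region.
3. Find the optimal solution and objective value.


1. 20
2. (0, 0), (1.25, 0), (0, 5)
3. x_1 = 0, x_2 = 5, z = 20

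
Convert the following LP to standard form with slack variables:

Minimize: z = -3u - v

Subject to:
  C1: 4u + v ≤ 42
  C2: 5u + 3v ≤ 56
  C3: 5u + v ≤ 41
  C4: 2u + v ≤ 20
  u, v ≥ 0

min z = -3u - v

s.t.
  4u + v + s1 = 42
  5u + 3v + s2 = 56
  5u + v + s3 = 41
  2u + v + s4 = 20
  u, v, s1, s2, s3, s4 ≥ 0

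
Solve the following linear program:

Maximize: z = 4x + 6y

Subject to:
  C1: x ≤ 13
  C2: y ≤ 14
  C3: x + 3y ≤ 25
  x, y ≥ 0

Evaluate the objective at each vertex of the feasible region:
  z(0, 0) = 0
  z(13, 0) = 52
  z(13, 4) = 76  ←
  z(0, 8.333) = 50
The maximum is at x = 13, y = 4.

x = 13, y = 4, z = 76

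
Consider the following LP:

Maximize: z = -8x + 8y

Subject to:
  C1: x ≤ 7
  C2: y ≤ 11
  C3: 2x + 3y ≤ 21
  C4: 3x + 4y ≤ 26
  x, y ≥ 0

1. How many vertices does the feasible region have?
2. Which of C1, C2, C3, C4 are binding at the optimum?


1. 4
2. C4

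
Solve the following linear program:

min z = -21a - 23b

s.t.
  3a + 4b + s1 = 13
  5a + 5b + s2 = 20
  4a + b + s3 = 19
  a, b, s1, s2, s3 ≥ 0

Evaluate the objective at each vertex of the feasible region:
  z(0, 0) = 0
  z(4, 0) = -84
  z(3, 1) = -86  ←
  z(0, 3.25) = -74.75
The minimum is at a = 3, b = 1.

a = 3, b = 1, z = -86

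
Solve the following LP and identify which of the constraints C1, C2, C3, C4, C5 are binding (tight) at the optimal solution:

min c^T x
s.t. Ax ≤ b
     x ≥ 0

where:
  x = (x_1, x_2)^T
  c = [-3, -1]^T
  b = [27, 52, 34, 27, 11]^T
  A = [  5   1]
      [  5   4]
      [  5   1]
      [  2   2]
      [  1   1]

At x_1 = 4, x_2 = 7, compute slack b - a·x for each constraint:
  C1: 27 − 27 = 0  (binding)
  C2: 52 − 48 = 4  (slack)
  C3: 34 − 27 = 7  (slack)
  C4: 27 − 22 = 5  (slack)
  C5: 11 − 11 = 0  (binding)

Optimal: x_1 = 4, x_2 = 7
Binding: C1, C5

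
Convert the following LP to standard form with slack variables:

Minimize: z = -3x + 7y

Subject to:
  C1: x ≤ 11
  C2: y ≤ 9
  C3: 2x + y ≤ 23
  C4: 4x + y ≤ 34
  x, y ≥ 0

min z = -3x + 7y

s.t.
  x + s1 = 11
  y + s2 = 9
  2x + y + s3 = 23
  4x + y + s4 = 34
  x, y, s1, s2, s3, s4 ≥ 0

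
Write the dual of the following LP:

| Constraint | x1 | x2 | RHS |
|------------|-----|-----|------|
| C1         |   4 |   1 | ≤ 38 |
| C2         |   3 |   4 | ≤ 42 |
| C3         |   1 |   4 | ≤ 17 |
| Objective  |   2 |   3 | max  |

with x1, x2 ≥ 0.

Primal max cᵀx s.t. Ax ≤ b, x ≥ 0  →  Dual min bᵀy s.t. Aᵀy ≥ c, y ≥ 0.

Minimize: z = 38y1 + 42y2 + 17y3

Subject to:
  4y1 + 3y2 + y3 ≥ 2
  y1 + 4y2 + 4y3 ≥ 3
  y1, y2, y3 ≥ 0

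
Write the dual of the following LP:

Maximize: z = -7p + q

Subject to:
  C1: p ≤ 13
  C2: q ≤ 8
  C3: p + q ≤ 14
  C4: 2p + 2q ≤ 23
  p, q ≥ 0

Primal max cᵀx s.t. Ax ≤ b, x ≥ 0  →  Dual min bᵀy s.t. Aᵀy ≥ c, y ≥ 0.

Minimize: z = 13y1 + 8y2 + 14y3 + 23y4

Subject to:
  y1 + y3 + 2y4 ≥ -7
  y2 + y3 + 2y4 ≥ 1
  y1, y2, y3, y4 ≥ 0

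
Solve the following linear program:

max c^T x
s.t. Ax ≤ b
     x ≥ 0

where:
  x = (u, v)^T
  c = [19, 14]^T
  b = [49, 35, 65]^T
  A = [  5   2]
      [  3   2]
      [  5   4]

Evaluate the objective at each vertex of the feasible region:
  z(0, 0) = 0
  z(9.8, 0) = 186.2
  z(7, 7) = 231
  z(5, 10) = 235  ←
  z(0, 16.25) = 227.5
The maximum is at u = 5, v = 10.

u = 5, v = 10, z = 235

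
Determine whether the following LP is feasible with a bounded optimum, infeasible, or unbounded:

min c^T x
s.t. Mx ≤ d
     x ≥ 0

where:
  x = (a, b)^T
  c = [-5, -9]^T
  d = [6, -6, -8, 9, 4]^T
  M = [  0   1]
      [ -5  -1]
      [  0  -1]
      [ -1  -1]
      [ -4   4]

Infeasible (no feasible solution exists)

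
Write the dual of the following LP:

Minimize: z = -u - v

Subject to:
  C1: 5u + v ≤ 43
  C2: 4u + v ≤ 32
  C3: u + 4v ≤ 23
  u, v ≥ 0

Primal min cᵀx s.t. Ax ≤ b, x ≥ 0  →  Dual max −bᵀy s.t. Aᵀy ≥ −c, y ≥ 0.

Maximize: z = -43y1 - 32y2 - 23y3

Subject to:
  5y1 + 4y2 + y3 ≥ 1
  y1 + y2 + 4y3 ≥ 1
  y1, y2, y3 ≥ 0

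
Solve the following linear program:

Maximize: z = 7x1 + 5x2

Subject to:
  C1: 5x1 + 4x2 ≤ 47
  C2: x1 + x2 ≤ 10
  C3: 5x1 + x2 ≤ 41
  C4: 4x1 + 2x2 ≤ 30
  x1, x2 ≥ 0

Evaluate the objective at each vertex of the feasible region:
  z(0, 0) = 0
  z(7.5, 0) = 52.5
  z(5, 5) = 60  ←
  z(0, 10) = 50
The maximum is at x1 = 5, x2 = 5.

x1 = 5, x2 = 5, z = 60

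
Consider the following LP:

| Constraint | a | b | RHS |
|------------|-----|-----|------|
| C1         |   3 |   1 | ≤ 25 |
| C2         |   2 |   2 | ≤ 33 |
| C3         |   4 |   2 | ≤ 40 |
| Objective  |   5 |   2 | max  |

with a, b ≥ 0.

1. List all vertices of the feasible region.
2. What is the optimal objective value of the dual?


1. (0, 0), (8.333, 0), (5, 10), (3.5, 13), (0, 16.5)
2. 45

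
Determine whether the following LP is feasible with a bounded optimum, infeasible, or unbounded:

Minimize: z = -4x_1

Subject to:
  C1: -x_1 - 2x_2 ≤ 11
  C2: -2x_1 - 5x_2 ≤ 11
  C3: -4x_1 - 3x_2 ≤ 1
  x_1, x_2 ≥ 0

Unbounded (objective can decrease without bound)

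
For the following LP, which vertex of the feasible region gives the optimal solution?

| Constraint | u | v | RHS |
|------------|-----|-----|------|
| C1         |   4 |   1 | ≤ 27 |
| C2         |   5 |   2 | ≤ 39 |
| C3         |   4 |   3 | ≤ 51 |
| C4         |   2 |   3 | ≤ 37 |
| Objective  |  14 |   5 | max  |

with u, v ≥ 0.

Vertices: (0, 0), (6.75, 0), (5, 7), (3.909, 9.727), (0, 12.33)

Evaluate the objective at each vertex of the feasible region:
  z(0, 0) = 0
  z(6.75, 0) = 94.5
  z(5, 7) = 105  ←
  z(3.909, 9.727) = 103.4
  z(0, 12.33) = 61.67
The maximum is at u = 5, v = 7.

(5, 7)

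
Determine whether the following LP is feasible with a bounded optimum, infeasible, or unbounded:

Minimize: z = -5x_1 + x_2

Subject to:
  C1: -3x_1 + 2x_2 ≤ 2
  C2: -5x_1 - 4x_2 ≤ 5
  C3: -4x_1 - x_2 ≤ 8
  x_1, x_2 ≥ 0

Unbounded (objective can decrease without bound)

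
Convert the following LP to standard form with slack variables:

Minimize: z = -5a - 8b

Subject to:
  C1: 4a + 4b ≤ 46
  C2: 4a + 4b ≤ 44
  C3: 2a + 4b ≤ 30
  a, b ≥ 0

min z = -5a - 8b

s.t.
  4a + 4b + s1 = 46
  4a + 4b + s2 = 44
  2a + 4b + s3 = 30
  a, b, s1, s2, s3 ≥ 0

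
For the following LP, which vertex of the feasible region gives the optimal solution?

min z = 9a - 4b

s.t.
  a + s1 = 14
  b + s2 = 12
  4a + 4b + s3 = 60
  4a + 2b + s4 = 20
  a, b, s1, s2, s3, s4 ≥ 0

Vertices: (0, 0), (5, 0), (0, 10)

Evaluate the objective at each vertex of the feasible region:
  z(0, 0) = 0
  z(5, 0) = 45
  z(0, 10) = -40  ←
The minimum is at a = 0, b = 10.

(0, 10)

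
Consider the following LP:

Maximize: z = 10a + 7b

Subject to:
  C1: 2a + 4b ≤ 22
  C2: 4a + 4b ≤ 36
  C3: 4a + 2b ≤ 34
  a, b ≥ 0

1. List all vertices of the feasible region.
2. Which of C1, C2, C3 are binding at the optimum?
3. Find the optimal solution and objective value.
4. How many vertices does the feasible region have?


1. (0, 0), (8.5, 0), (8, 1), (7, 2), (0, 5.5)
2. C2, C3
3. a = 8, b = 1, z = 87
4. 5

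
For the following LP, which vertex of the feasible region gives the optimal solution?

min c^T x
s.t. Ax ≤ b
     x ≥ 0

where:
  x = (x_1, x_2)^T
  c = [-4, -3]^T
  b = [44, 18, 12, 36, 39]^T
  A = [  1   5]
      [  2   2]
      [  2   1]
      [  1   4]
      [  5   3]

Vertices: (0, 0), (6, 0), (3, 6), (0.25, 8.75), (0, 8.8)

Evaluate the objective at each vertex of the feasible region:
  z(0, 0) = 0
  z(6, 0) = -24
  z(3, 6) = -30  ←
  z(0.25, 8.75) = -27.25
  z(0, 8.8) = -26.4
The minimum is at x_1 = 3, x_2 = 6.

(3, 6)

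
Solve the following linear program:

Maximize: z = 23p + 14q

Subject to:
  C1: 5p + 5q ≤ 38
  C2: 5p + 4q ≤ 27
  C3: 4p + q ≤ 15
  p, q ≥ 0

Evaluate the objective at each vertex of the feasible region:
  z(0, 0) = 0
  z(3.75, 0) = 86.25
  z(3, 3) = 111  ←
  z(0, 6.75) = 94.5
The maximum is at p = 3, q = 3.

p = 3, q = 3, z = 111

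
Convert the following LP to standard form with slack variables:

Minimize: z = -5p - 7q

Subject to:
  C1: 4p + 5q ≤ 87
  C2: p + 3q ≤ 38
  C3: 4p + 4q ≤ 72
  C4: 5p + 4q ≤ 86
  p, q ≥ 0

min z = -5p - 7q

s.t.
  4p + 5q + s1 = 87
  p + 3q + s2 = 38
  4p + 4q + s3 = 72
  5p + 4q + s4 = 86
  p, q, s1, s2, s3, s4 ≥ 0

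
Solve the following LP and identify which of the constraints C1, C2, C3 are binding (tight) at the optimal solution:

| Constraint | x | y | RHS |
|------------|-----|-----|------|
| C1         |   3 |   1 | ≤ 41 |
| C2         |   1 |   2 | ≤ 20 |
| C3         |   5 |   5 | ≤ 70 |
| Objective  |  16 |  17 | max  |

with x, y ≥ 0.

At x = 8, y = 6, compute slack b - a·x for each constraint:
  C1: 41 − 30 = 11  (slack)
  C2: 20 − 20 = 0  (binding)
  C3: 70 − 70 = 0  (binding)

Optimal: x = 8, y = 6
Binding: C2, C3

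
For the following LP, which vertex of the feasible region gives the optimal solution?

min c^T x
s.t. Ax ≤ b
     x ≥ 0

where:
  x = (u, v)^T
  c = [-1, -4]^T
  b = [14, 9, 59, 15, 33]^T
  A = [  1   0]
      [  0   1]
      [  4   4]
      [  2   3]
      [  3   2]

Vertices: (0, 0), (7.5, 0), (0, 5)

Evaluate the objective at each vertex of the feasible region:
  z(0, 0) = 0
  z(7.5, 0) = -7.5
  z(0, 5) = -20  ←
The minimum is at u = 0, v = 5.

(0, 5)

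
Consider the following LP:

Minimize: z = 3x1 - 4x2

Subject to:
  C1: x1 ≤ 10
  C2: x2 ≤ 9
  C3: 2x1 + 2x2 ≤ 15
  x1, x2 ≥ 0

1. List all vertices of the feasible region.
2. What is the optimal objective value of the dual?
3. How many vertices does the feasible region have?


1. (0, 0), (7.5, 0), (0, 7.5)
2. -30
3. 3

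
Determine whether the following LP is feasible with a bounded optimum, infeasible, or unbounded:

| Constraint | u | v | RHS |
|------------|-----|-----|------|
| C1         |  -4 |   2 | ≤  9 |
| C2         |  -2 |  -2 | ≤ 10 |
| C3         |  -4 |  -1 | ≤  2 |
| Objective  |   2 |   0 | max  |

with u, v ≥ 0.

Unbounded (objective can increase without bound)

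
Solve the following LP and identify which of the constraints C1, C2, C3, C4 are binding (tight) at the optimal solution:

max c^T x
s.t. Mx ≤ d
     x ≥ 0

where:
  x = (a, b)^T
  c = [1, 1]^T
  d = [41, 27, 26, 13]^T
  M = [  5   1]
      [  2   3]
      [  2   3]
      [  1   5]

At a = 8, b = 1, compute slack b - a·x for each constraint:
  C1: 41 − 41 = 0  (binding)
  C2: 27 − 19 = 8  (slack)
  C3: 26 − 19 = 7  (slack)
  C4: 13 − 13 = 0  (binding)

Optimal: a = 8, b = 1
Binding: C1, C4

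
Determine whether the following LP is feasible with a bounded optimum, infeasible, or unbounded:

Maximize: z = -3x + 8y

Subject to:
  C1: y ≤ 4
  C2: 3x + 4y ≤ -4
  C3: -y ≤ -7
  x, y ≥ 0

Infeasible (no feasible solution exists)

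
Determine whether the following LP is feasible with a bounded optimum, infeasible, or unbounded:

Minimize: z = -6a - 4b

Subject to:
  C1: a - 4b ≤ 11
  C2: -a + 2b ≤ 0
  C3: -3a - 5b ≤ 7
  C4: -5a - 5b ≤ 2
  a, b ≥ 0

Unbounded (objective can decrease without bound)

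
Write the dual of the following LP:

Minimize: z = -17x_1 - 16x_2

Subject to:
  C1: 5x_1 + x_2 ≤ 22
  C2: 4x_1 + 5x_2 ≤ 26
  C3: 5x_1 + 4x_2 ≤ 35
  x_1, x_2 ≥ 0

Primal min cᵀx s.t. Ax ≤ b, x ≥ 0  →  Dual max −bᵀy s.t. Aᵀy ≥ −c, y ≥ 0.

Maximize: z = -22y1 - 26y2 - 35y3

Subject to:
  5y1 + 4y2 + 5y3 ≥ 17
  y1 + 5y2 + 4y3 ≥ 16
  y1, y2, y3 ≥ 0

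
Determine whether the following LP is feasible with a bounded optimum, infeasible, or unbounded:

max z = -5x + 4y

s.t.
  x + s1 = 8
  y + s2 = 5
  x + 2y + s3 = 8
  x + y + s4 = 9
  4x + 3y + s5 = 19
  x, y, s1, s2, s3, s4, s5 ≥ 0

Feasible with a bounded optimal solution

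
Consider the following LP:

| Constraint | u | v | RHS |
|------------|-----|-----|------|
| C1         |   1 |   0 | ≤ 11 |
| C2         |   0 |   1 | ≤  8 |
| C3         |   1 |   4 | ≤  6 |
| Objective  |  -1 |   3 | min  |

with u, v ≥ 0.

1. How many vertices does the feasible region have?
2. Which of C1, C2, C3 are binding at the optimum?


1. 3
2. C3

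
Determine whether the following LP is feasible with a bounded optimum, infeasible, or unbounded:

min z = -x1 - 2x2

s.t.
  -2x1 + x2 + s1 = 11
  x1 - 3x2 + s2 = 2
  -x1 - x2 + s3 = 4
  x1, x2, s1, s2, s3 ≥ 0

Unbounded (objective can decrease without bound)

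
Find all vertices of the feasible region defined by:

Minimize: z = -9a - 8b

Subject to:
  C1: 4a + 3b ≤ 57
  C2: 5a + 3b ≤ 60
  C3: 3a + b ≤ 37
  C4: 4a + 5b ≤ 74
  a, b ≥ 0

(0, 0), (12, 0), (6, 10), (0, 14.8)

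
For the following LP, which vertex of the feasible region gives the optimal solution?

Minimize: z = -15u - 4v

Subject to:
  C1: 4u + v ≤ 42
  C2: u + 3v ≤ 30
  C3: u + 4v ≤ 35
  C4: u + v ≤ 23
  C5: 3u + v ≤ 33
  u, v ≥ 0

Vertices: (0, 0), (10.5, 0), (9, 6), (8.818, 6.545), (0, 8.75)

Evaluate the objective at each vertex of the feasible region:
  z(0, 0) = 0
  z(10.5, 0) = -157.5
  z(9, 6) = -159  ←
  z(8.818, 6.545) = -158.5
  z(0, 8.75) = -35
The minimum is at u = 9, v = 6.

(9, 6)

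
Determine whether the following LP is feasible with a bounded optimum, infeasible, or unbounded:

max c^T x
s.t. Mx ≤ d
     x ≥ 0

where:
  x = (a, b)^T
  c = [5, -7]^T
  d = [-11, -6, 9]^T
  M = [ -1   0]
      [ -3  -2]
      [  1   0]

Infeasible (no feasible solution exists)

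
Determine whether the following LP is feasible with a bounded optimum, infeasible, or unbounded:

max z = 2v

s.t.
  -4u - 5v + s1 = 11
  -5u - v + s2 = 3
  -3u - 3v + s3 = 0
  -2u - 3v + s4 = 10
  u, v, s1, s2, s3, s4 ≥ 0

Unbounded (objective can increase without bound)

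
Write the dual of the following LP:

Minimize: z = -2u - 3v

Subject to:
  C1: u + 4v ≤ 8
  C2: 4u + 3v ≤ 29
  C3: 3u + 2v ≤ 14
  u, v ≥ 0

Primal min cᵀx s.t. Ax ≤ b, x ≥ 0  →  Dual max −bᵀy s.t. Aᵀy ≥ −c, y ≥ 0.

Maximize: z = -8y1 - 29y2 - 14y3

Subject to:
  y1 + 4y2 + 3y3 ≥ 2
  4y1 + 3y2 + 2y3 ≥ 3
  y1, y2, y3 ≥ 0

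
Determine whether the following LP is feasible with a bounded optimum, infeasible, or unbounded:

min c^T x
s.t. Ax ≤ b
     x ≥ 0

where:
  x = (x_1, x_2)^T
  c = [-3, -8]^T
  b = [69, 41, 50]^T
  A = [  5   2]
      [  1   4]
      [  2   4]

Feasible with a bounded optimal solution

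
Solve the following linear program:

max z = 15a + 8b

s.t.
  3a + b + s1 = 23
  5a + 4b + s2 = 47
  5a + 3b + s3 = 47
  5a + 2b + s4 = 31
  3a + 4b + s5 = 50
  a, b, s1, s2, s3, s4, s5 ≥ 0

Evaluate the objective at each vertex of the feasible region:
  z(0, 0) = 0
  z(6.2, 0) = 93
  z(3, 8) = 109  ←
  z(0, 11.75) = 94
The maximum is at a = 3, b = 8.

a = 3, b = 8, z = 109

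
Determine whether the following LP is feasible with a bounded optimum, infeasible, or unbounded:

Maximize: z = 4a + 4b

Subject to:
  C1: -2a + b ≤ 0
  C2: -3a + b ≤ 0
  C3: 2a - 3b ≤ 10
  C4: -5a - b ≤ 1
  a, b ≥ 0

Unbounded (objective can increase without bound)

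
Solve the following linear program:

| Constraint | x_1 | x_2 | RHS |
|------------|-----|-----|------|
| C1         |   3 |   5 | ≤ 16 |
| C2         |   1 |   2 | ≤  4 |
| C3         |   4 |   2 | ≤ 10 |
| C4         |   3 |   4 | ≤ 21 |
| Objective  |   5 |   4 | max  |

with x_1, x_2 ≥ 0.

Evaluate the objective at each vertex of the feasible region:
  z(0, 0) = 0
  z(2.5, 0) = 12.5
  z(2, 1) = 14  ←
  z(0, 2) = 8
The maximum is at x_1 = 2, x_2 = 1.

x_1 = 2, x_2 = 1, z = 14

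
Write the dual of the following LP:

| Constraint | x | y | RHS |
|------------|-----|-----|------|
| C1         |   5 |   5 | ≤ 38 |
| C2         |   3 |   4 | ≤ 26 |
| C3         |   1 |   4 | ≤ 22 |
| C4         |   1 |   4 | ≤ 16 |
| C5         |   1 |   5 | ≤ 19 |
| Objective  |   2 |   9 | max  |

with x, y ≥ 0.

Primal max cᵀx s.t. Ax ≤ b, x ≥ 0  →  Dual min bᵀy s.t. Aᵀy ≥ c, y ≥ 0.

Minimize: z = 38y1 + 26y2 + 22y3 + 16y4 + 19y5

Subject to:
  5y1 + 3y2 + y3 + y4 + y5 ≥ 2
  5y1 + 4y2 + 4y3 + 4y4 + 5y5 ≥ 9
  y1, y2, y3, y4, y5 ≥ 0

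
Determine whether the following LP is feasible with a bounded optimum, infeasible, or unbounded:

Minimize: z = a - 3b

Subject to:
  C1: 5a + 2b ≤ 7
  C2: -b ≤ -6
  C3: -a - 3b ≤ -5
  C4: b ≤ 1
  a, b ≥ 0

Infeasible (no feasible solution exists)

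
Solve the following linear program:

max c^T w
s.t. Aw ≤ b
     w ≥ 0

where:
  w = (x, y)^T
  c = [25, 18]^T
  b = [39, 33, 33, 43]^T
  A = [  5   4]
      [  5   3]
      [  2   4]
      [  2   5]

Evaluate the objective at each vertex of the feasible region:
  z(0, 0) = 0
  z(6.6, 0) = 165
  z(3, 6) = 183  ←
  z(2, 7.25) = 180.5
  z(0, 8.25) = 148.5
The maximum is at x = 3, y = 6.

x = 3, y = 6, z = 183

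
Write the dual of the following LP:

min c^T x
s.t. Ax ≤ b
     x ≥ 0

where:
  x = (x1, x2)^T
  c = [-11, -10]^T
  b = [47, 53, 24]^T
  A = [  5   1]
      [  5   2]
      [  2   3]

Primal min cᵀx s.t. Ax ≤ b, x ≥ 0  →  Dual max −bᵀy s.t. Aᵀy ≥ −c, y ≥ 0.

Maximize: z = -47y1 - 53y2 - 24y3

Subject to:
  5y1 + 5y2 + 2y3 ≥ 11
  y1 + 2y2 + 3y3 ≥ 10
  y1, y2, y3 ≥ 0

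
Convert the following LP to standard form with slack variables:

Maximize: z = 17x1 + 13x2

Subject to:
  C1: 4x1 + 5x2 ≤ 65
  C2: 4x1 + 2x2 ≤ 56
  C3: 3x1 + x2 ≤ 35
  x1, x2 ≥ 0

max z = 17x1 + 13x2

s.t.
  4x1 + 5x2 + s1 = 65
  4x1 + 2x2 + s2 = 56
  3x1 + x2 + s3 = 35
  x1, x2, s1, s2, s3 ≥ 0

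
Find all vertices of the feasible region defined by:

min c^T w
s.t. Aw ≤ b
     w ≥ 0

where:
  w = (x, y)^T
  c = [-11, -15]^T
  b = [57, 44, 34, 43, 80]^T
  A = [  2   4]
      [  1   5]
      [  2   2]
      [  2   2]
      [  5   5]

(0, 0), (16, 0), (9, 7), (0, 8.8)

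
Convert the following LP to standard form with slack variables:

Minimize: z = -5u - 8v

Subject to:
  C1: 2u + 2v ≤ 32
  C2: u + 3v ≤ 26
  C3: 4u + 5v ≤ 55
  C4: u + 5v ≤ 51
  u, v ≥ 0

min z = -5u - 8v

s.t.
  2u + 2v + s1 = 32
  u + 3v + s2 = 26
  4u + 5v + s3 = 55
  u + 5v + s4 = 51
  u, v, s1, s2, s3, s4 ≥ 0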